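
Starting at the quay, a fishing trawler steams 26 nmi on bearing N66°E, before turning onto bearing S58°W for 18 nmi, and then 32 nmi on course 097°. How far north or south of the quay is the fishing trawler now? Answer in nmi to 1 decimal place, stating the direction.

Leg 1 (N66°E, 26 nmi): east 26 sin 66° = 23.75, north 26 cos 66° = 10.58
Leg 2 (S58°W, 18 nmi): east 18 sin 238° = -15.26, north 18 cos 238° = -9.54
Leg 3 (097°, 32 nmi): east 32 sin 97° = 31.76, north 32 cos 97° = -3.90
Net north component: -2.86 nmi.

2.9 nmi south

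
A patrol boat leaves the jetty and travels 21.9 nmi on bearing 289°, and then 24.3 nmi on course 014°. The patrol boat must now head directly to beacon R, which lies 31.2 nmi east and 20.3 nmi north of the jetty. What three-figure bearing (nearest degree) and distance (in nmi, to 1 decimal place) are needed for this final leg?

Leg 1 (289°, 21.9 nmi): east 21.9 sin 289° = -20.71, north 21.9 cos 289° = 7.13
Leg 2 (014°, 24.3 nmi): east 24.3 sin 14° = 5.88, north 24.3 cos 14° = 23.58
Current position: (-14.83, 30.71). Target: (31.2, 20.3). Remaining: Δeast = 46.03, Δnorth = -10.41.
Bearing = atan2(46.03, -10.41) mod 360° = 102.74°; distance = √((46.03)² + (-10.41)²) = 47.190 nmi.

103°, 47.2 nmi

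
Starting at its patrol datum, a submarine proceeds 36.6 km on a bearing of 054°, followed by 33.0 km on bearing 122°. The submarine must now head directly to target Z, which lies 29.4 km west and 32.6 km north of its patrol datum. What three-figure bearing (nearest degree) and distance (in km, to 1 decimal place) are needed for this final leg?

288°, 91.6 km

Leg 1 (054°, 36.6 km): east 36.6 sin 54° = 29.61, north 36.6 cos 54° = 21.51
Leg 2 (122°, 33.0 km): east 33.0 sin 122° = 27.99, north 33.0 cos 122° = -17.49
Current position: (57.60, 4.03). Target: (-29.4, 32.6). Remaining: Δeast = -87.00, Δnorth = 28.57.
Bearing = atan2(-87.00, 28.57) mod 360° = 288.18°; distance = √((-87.00)² + (28.57)²) = 91.568 km.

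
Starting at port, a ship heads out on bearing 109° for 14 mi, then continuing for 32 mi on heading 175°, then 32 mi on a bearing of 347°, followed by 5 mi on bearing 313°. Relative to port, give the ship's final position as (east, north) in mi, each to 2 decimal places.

Leg 1 (109°, 14 mi): east 14 sin 109° = 13.24, north 14 cos 109° = -4.56
Leg 2 (175°, 32 mi): east 32 sin 175° = 2.79, north 32 cos 175° = -31.88
Leg 3 (347°, 32 mi): east 32 sin 347° = -7.20, north 32 cos 347° = 31.18
Leg 4 (313°, 5 mi): east 5 sin 313° = -3.66, north 5 cos 313° = 3.41
Summing: 5.17 mi east, -1.85 mi north → (5.17, -1.85).

(5.17, -1.85)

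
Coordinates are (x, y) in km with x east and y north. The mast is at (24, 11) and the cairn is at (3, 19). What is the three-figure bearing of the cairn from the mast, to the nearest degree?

291°

Δeast = 3 − 24 = -21.00; Δnorth = 19 − 11 = 8.00.
Bearing = atan2(Δeast, Δnorth) mod 360° = 290.85° ≈ 291°.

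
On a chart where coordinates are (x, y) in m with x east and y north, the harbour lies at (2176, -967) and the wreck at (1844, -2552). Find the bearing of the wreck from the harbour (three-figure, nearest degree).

Δeast = 1844 − 2176 = -332.00; Δnorth = -2552 − -967 = -1585.00.
Bearing = atan2(Δeast, Δnorth) mod 360° = 191.83° ≈ 192°.

192°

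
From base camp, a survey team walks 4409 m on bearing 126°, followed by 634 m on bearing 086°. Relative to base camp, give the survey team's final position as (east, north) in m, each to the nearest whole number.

(4199, -2547)

Leg 1 (126°, 4409 m): east 4409 sin 126° = 3566.96, north 4409 cos 126° = -2591.55
Leg 2 (086°, 634 m): east 634 sin 86° = 632.46, north 634 cos 86° = 44.23
Summing: 4199.41 m east, -2547.32 m north → (4199, -2547).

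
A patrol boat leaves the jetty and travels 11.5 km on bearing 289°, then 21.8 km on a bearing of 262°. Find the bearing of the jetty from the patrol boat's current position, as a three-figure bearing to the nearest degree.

091°

Leg 1 (289°, 11.5 km): east 11.5 sin 289° = -10.87, north 11.5 cos 289° = 3.74
Leg 2 (262°, 21.8 km): east 21.8 sin 262° = -21.59, north 21.8 cos 262° = -3.03
Net displacement: -32.46 east, 0.71 north. Direction back to start is (32.46, -0.71): bearing = atan2(32.46, -0.71) mod 360° = 91.25° ≈ 091°.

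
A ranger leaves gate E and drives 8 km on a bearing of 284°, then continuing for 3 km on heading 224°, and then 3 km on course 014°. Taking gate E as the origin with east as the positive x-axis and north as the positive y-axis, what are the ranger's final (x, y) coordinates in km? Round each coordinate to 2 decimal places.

(-9.12, 2.69)

Leg 1 (284°, 8 km): east 8 sin 284° = -7.76, north 8 cos 284° = 1.94
Leg 2 (224°, 3 km): east 3 sin 224° = -2.08, north 3 cos 224° = -2.16
Leg 3 (014°, 3 km): east 3 sin 14° = 0.73, north 3 cos 14° = 2.91
Summing: -9.12 km east, 2.69 km north → (-9.12, 2.69).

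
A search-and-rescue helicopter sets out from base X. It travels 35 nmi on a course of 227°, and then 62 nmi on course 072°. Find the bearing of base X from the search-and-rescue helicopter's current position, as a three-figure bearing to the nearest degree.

278°

Leg 1 (227°, 35 nmi): east 35 sin 227° = -25.60, north 35 cos 227° = -23.87
Leg 2 (072°, 62 nmi): east 62 sin 72° = 58.97, north 62 cos 72° = 19.16
Net displacement: 33.37 east, -4.71 north. Direction back to start is (-33.37, 4.71): bearing = atan2(-33.37, 4.71) mod 360° = 278.04° ≈ 278°.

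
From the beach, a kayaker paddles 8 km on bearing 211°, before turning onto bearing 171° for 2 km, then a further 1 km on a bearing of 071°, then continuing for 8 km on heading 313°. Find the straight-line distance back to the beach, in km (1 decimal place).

9.2 km

Leg 1 (211°, 8 km): east 8 sin 211° = -4.12, north 8 cos 211° = -6.86
Leg 2 (171°, 2 km): east 2 sin 171° = 0.31, north 2 cos 171° = -1.98
Leg 3 (071°, 1 km): east 1 sin 71° = 0.95, north 1 cos 71° = 0.33
Leg 4 (313°, 8 km): east 8 sin 313° = -5.85, north 8 cos 313° = 5.46
Net: -8.71 east, -3.05 north. Distance = √((-8.71)² + (-3.05)²) = 9.232 km.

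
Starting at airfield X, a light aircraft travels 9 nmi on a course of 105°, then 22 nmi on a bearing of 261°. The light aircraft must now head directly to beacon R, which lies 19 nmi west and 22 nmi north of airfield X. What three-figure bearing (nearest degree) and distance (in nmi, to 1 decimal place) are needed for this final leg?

Leg 1 (105°, 9 nmi): east 9 sin 105° = 8.69, north 9 cos 105° = -2.33
Leg 2 (261°, 22 nmi): east 22 sin 261° = -21.73, north 22 cos 261° = -3.44
Current position: (-13.04, -5.77). Target: (-19, 22). Remaining: Δeast = -5.96, Δnorth = 27.77.
Bearing = atan2(-5.96, 27.77) mod 360° = 347.88°; distance = √((-5.96)² + (27.77)²) = 28.404 nmi.

348°, 28.4 nmi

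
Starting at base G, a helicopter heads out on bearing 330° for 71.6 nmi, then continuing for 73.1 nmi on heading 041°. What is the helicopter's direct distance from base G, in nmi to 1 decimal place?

117.8 nmi

Leg 1 (330°, 71.6 nmi): east 71.6 sin 330° = -35.80, north 71.6 cos 330° = 62.01
Leg 2 (041°, 73.1 nmi): east 73.1 sin 41° = 47.96, north 73.1 cos 41° = 55.17
Net: 12.16 east, 117.18 north. Distance = √((12.16)² + (117.18)²) = 117.806 nmi.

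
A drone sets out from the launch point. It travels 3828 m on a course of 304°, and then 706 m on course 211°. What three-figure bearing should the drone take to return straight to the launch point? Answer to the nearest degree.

113°

Leg 1 (304°, 3828 m): east 3828 sin 304° = -3173.56, north 3828 cos 304° = 2140.59
Leg 2 (211°, 706 m): east 706 sin 211° = -363.62, north 706 cos 211° = -605.16
Net displacement: -3537.17 east, 1535.43 north. Direction back to start is (3537.17, -1535.43): bearing = atan2(3537.17, -1535.43) mod 360° = 113.46° ≈ 113°.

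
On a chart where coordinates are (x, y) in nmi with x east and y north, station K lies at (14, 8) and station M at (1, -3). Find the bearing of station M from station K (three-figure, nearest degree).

Δeast = 1 − 14 = -13.00; Δnorth = -3 − 8 = -11.00.
Bearing = atan2(Δeast, Δnorth) mod 360° = 229.76° ≈ 230°.

230°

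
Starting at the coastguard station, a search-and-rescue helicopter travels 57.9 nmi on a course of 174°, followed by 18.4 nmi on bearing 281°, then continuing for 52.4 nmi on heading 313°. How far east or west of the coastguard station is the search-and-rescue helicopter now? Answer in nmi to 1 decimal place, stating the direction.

50.3 nmi west

Leg 1 (174°, 57.9 nmi): east 57.9 sin 174° = 6.05, north 57.9 cos 174° = -57.58
Leg 2 (281°, 18.4 nmi): east 18.4 sin 281° = -18.06, north 18.4 cos 281° = 3.51
Leg 3 (313°, 52.4 nmi): east 52.4 sin 313° = -38.32, north 52.4 cos 313° = 35.74
Net east component: -50.33 nmi.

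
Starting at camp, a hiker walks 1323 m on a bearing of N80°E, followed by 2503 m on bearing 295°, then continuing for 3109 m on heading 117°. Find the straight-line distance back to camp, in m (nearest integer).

Leg 1 (N80°E, 1323 m): east 1323 sin 80° = 1302.90, north 1323 cos 80° = 229.74
Leg 2 (295°, 2503 m): east 2503 sin 295° = -2268.49, north 2503 cos 295° = 1057.81
Leg 3 (117°, 3109 m): east 3109 sin 117° = 2770.14, north 3109 cos 117° = -1411.46
Net: 1804.55 east, -123.91 north. Distance = √((1804.55)² + (-123.91)²) = 1808.800 m.

1809 m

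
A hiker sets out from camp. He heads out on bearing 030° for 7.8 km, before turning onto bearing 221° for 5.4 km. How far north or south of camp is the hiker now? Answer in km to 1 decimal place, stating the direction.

Leg 1 (030°, 7.8 km): east 7.8 sin 30° = 3.90, north 7.8 cos 30° = 6.75
Leg 2 (221°, 5.4 km): east 5.4 sin 221° = -3.54, north 5.4 cos 221° = -4.08
Net north component: 2.68 km.

2.7 km north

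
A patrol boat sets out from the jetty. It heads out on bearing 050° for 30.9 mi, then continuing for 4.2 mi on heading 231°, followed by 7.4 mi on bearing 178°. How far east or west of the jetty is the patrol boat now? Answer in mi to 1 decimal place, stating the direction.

Leg 1 (050°, 30.9 mi): east 30.9 sin 50° = 23.67, north 30.9 cos 50° = 19.86
Leg 2 (231°, 4.2 mi): east 4.2 sin 231° = -3.26, north 4.2 cos 231° = -2.64
Leg 3 (178°, 7.4 mi): east 7.4 sin 178° = 0.26, north 7.4 cos 178° = -7.40
Net east component: 20.67 mi.

20.7 mi east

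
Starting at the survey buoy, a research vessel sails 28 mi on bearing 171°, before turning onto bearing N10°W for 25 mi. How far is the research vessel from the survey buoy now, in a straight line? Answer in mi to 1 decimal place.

Leg 1 (171°, 28 mi): east 28 sin 171° = 4.38, north 28 cos 171° = -27.66
Leg 2 (N10°W, 25 mi): east 25 sin 350° = -4.34, north 25 cos 350° = 24.62
Net: 0.04 east, -3.04 north. Distance = √((0.04)² + (-3.04)²) = 3.035 mi.

3.0 mi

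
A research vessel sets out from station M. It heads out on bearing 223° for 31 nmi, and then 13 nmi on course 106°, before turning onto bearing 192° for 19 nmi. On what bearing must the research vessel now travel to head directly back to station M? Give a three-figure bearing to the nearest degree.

016°

Leg 1 (223°, 31 nmi): east 31 sin 223° = -21.14, north 31 cos 223° = -22.67
Leg 2 (106°, 13 nmi): east 13 sin 106° = 12.50, north 13 cos 106° = -3.58
Leg 3 (192°, 19 nmi): east 19 sin 192° = -3.95, north 19 cos 192° = -18.58
Net displacement: -12.60 east, -44.84 north. Direction back to start is (12.60, 44.84): bearing = atan2(12.60, 44.84) mod 360° = 15.69° ≈ 016°.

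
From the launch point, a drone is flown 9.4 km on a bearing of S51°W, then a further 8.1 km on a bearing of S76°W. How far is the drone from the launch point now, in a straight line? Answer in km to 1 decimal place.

Leg 1 (S51°W, 9.4 km): east 9.4 sin 231° = -7.31, north 9.4 cos 231° = -5.92
Leg 2 (S76°W, 8.1 km): east 8.1 sin 256° = -7.86, north 8.1 cos 256° = -1.96
Net: -15.16 east, -7.88 north. Distance = √((-15.16)² + (-7.88)²) = 17.087 km.

17.1 km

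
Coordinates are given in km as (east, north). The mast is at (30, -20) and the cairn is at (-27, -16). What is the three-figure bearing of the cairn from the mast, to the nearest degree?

274°

Δeast = -27 − 30 = -57.00; Δnorth = -16 − -20 = 4.00.
Bearing = atan2(Δeast, Δnorth) mod 360° = 274.01° ≈ 274°.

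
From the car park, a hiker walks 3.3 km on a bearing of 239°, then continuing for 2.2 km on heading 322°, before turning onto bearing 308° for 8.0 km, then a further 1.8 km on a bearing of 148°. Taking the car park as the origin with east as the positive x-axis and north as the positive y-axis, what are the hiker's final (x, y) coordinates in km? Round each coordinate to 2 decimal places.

(-9.53, 3.43)

Leg 1 (239°, 3.3 km): east 3.3 sin 239° = -2.83, north 3.3 cos 239° = -1.70
Leg 2 (322°, 2.2 km): east 2.2 sin 322° = -1.35, north 2.2 cos 322° = 1.73
Leg 3 (308°, 8.0 km): east 8.0 sin 308° = -6.30, north 8.0 cos 308° = 4.93
Leg 4 (148°, 1.8 km): east 1.8 sin 148° = 0.95, north 1.8 cos 148° = -1.53
Summing: -9.53 km east, 3.43 km north → (-9.53, 3.43).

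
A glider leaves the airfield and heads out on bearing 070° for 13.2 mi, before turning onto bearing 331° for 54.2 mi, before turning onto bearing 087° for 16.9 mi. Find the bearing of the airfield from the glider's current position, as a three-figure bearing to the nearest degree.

183°

Leg 1 (070°, 13.2 mi): east 13.2 sin 70° = 12.40, north 13.2 cos 70° = 4.51
Leg 2 (331°, 54.2 mi): east 54.2 sin 331° = -26.28, north 54.2 cos 331° = 47.40
Leg 3 (087°, 16.9 mi): east 16.9 sin 87° = 16.88, north 16.9 cos 87° = 0.88
Net displacement: 3.00 east, 52.80 north. Direction back to start is (-3.00, -52.80): bearing = atan2(-3.00, -52.80) mod 360° = 183.26° ≈ 183°.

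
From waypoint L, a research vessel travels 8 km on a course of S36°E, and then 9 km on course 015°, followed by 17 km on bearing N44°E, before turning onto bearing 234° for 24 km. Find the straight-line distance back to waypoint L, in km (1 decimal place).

0.7 km

Leg 1 (S36°E, 8 km): east 8 sin 144° = 4.70, north 8 cos 144° = -6.47
Leg 2 (015°, 9 km): east 9 sin 15° = 2.33, north 9 cos 15° = 8.69
Leg 3 (N44°E, 17 km): east 17 sin 44° = 11.81, north 17 cos 44° = 12.23
Leg 4 (234°, 24 km): east 24 sin 234° = -19.42, north 24 cos 234° = -14.11
Net: -0.58 east, 0.34 north. Distance = √((-0.58)² + (0.34)²) = 0.670 km.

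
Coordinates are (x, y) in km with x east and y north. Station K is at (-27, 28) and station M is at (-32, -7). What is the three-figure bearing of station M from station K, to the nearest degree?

Δeast = -32 − -27 = -5.00; Δnorth = -7 − 28 = -35.00.
Bearing = atan2(Δeast, Δnorth) mod 360° = 188.13° ≈ 188°.

188°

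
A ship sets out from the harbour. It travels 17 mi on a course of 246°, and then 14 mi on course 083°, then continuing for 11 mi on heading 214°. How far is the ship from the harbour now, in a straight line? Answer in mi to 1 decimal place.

16.3 mi

Leg 1 (246°, 17 mi): east 17 sin 246° = -15.53, north 17 cos 246° = -6.91
Leg 2 (083°, 14 mi): east 14 sin 83° = 13.90, north 14 cos 83° = 1.71
Leg 3 (214°, 11 mi): east 11 sin 214° = -6.15, north 11 cos 214° = -9.12
Net: -7.79 east, -14.33 north. Distance = √((-7.79)² + (-14.33)²) = 16.307 mi.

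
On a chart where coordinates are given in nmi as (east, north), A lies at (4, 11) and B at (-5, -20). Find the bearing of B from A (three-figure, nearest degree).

196°

Δeast = -5 − 4 = -9.00; Δnorth = -20 − 11 = -31.00.
Bearing = atan2(Δeast, Δnorth) mod 360° = 196.19° ≈ 196°.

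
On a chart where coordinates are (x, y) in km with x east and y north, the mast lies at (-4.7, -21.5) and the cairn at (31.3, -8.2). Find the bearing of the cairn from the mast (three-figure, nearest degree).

Δeast = 31.3 − -4.7 = 36.00; Δnorth = -8.2 − -21.5 = 13.30.
Bearing = atan2(Δeast, Δnorth) mod 360° = 69.72° ≈ 070°.

070°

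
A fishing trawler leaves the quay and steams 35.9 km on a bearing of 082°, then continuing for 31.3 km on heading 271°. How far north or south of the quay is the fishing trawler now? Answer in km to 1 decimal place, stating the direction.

Leg 1 (082°, 35.9 km): east 35.9 sin 82° = 35.55, north 35.9 cos 82° = 5.00
Leg 2 (271°, 31.3 km): east 31.3 sin 271° = -31.30, north 31.3 cos 271° = 0.55
Net north component: 5.54 km.

5.5 km north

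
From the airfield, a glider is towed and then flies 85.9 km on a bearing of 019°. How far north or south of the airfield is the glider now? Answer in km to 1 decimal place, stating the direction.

81.2 km north

Leg 1 (019°, 85.9 km): east 85.9 sin 19° = 27.97, north 85.9 cos 19° = 81.22
Net north component: 81.22 km.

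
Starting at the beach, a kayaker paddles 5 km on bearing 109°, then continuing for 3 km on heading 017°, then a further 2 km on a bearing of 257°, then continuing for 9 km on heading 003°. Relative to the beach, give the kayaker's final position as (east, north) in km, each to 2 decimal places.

Leg 1 (109°, 5 km): east 5 sin 109° = 4.73, north 5 cos 109° = -1.63
Leg 2 (017°, 3 km): east 3 sin 17° = 0.88, north 3 cos 17° = 2.87
Leg 3 (257°, 2 km): east 2 sin 257° = -1.95, north 2 cos 257° = -0.45
Leg 4 (003°, 9 km): east 9 sin 3° = 0.47, north 9 cos 3° = 8.99
Summing: 4.13 km east, 9.78 km north → (4.13, 9.78).

(4.13, 9.78)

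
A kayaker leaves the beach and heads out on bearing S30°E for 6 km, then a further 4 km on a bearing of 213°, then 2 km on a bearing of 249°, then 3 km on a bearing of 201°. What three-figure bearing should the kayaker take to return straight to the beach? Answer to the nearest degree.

010°

Leg 1 (S30°E, 6 km): east 6 sin 150° = 3.00, north 6 cos 150° = -5.20
Leg 2 (213°, 4 km): east 4 sin 213° = -2.18, north 4 cos 213° = -3.35
Leg 3 (249°, 2 km): east 2 sin 249° = -1.87, north 2 cos 249° = -0.72
Leg 4 (201°, 3 km): east 3 sin 201° = -1.08, north 3 cos 201° = -2.80
Net displacement: -2.12 east, -12.07 north. Direction back to start is (2.12, 12.07): bearing = atan2(2.12, 12.07) mod 360° = 9.97° ≈ 010°.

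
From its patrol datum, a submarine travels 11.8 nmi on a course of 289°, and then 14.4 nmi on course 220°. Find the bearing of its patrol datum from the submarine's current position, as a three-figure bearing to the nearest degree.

Leg 1 (289°, 11.8 nmi): east 11.8 sin 289° = -11.16, north 11.8 cos 289° = 3.84
Leg 2 (220°, 14.4 nmi): east 14.4 sin 220° = -9.26, north 14.4 cos 220° = -11.03
Net displacement: -20.41 east, -7.19 north. Direction back to start is (20.41, 7.19): bearing = atan2(20.41, 7.19) mod 360° = 70.60° ≈ 071°.

071°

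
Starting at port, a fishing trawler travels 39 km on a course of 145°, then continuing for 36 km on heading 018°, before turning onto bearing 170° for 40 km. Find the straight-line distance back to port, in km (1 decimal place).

Leg 1 (145°, 39 km): east 39 sin 145° = 22.37, north 39 cos 145° = -31.95
Leg 2 (018°, 36 km): east 36 sin 18° = 11.12, north 36 cos 18° = 34.24
Leg 3 (170°, 40 km): east 40 sin 170° = 6.95, north 40 cos 170° = -39.39
Net: 40.44 east, -37.10 north. Distance = √((40.44)² + (-37.10)²) = 54.881 km.

54.9 km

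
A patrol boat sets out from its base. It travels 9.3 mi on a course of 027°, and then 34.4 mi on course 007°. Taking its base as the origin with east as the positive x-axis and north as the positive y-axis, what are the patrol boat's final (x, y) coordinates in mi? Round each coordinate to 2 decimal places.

(8.41, 42.43)

Leg 1 (027°, 9.3 mi): east 9.3 sin 27° = 4.22, north 9.3 cos 27° = 8.29
Leg 2 (007°, 34.4 mi): east 34.4 sin 7° = 4.19, north 34.4 cos 7° = 34.14
Summing: 8.41 mi east, 42.43 mi north → (8.41, 42.43).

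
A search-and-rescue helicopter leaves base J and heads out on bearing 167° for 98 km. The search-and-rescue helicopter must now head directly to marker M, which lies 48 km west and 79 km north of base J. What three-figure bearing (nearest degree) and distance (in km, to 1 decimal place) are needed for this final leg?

Leg 1 (167°, 98 km): east 98 sin 167° = 22.05, north 98 cos 167° = -95.49
Current position: (22.05, -95.49). Target: (-48, 79). Remaining: Δeast = -70.05, Δnorth = 174.49.
Bearing = atan2(-70.05, 174.49) mod 360° = 338.13°; distance = √((-70.05)² + (174.49)²) = 188.023 km.

338°, 188.0 km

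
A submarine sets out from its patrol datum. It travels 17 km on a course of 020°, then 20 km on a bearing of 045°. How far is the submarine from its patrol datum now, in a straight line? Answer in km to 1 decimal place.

36.1 km

Leg 1 (020°, 17 km): east 17 sin 20° = 5.81, north 17 cos 20° = 15.97
Leg 2 (045°, 20 km): east 20 sin 45° = 14.14, north 20 cos 45° = 14.14
Net: 19.96 east, 30.12 north. Distance = √((19.96)² + (30.12)²) = 36.129 km.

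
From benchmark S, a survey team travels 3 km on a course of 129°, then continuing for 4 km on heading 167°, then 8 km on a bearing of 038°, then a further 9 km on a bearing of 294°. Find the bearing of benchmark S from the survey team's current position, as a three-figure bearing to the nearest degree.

Leg 1 (129°, 3 km): east 3 sin 129° = 2.33, north 3 cos 129° = -1.89
Leg 2 (167°, 4 km): east 4 sin 167° = 0.90, north 4 cos 167° = -3.90
Leg 3 (038°, 8 km): east 8 sin 38° = 4.93, north 8 cos 38° = 6.30
Leg 4 (294°, 9 km): east 9 sin 294° = -8.22, north 9 cos 294° = 3.66
Net displacement: -0.07 east, 4.18 north. Direction back to start is (0.07, -4.18): bearing = atan2(0.07, -4.18) mod 360° = 179.10° ≈ 179°.

179°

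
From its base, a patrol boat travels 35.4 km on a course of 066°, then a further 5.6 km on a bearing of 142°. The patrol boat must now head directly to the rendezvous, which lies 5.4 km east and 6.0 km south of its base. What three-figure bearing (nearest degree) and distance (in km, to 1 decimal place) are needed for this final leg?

Leg 1 (066°, 35.4 km): east 35.4 sin 66° = 32.34, north 35.4 cos 66° = 14.40
Leg 2 (142°, 5.6 km): east 5.6 sin 142° = 3.45, north 5.6 cos 142° = -4.41
Current position: (35.79, 9.99). Target: (5.4, -6.0). Remaining: Δeast = -30.39, Δnorth = -15.99.
Bearing = atan2(-30.39, -15.99) mod 360° = 242.25°; distance = √((-30.39)² + (-15.99)²) = 34.335 km.

242°, 34.3 km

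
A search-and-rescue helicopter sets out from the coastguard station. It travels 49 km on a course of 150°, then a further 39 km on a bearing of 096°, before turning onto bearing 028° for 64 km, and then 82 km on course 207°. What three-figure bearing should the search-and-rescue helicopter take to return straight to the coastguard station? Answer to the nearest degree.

318°

Leg 1 (150°, 49 km): east 49 sin 150° = 24.50, north 49 cos 150° = -42.44
Leg 2 (096°, 39 km): east 39 sin 96° = 38.79, north 39 cos 96° = -4.08
Leg 3 (028°, 64 km): east 64 sin 28° = 30.05, north 64 cos 28° = 56.51
Leg 4 (207°, 82 km): east 82 sin 207° = -37.23, north 82 cos 207° = -73.06
Net displacement: 56.11 east, -63.07 north. Direction back to start is (-56.11, 63.07): bearing = atan2(-56.11, 63.07) mod 360° = 318.34° ≈ 318°.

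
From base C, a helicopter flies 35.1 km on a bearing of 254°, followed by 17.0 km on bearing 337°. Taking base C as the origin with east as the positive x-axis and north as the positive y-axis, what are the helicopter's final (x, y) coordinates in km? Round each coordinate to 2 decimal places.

Leg 1 (254°, 35.1 km): east 35.1 sin 254° = -33.74, north 35.1 cos 254° = -9.67
Leg 2 (337°, 17.0 km): east 17.0 sin 337° = -6.64, north 17.0 cos 337° = 15.65
Summing: -40.38 km east, 5.97 km north → (-40.38, 5.97).

(-40.38, 5.97)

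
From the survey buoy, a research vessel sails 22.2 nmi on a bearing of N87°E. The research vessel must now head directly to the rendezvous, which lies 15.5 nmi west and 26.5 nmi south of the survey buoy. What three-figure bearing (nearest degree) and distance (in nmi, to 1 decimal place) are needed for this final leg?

234°, 46.7 nmi

Leg 1 (N87°E, 22.2 nmi): east 22.2 sin 87° = 22.17, north 22.2 cos 87° = 1.16
Current position: (22.17, 1.16). Target: (-15.5, -26.5). Remaining: Δeast = -37.67, Δnorth = -27.66.
Bearing = atan2(-37.67, -27.66) mod 360° = 233.71°; distance = √((-37.67)² + (-27.66)²) = 46.735 nmi.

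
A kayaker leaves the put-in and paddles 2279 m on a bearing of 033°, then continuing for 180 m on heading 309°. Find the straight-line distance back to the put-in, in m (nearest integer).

2305 m

Leg 1 (033°, 2279 m): east 2279 sin 33° = 1241.23, north 2279 cos 33° = 1911.33
Leg 2 (309°, 180 m): east 180 sin 309° = -139.89, north 180 cos 309° = 113.28
Net: 1101.35 east, 2024.61 north. Distance = √((1101.35)² + (2024.61)²) = 2304.778 m.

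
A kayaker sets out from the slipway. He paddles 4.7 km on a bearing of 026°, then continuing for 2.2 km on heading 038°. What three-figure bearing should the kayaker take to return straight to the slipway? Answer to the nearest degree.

Leg 1 (026°, 4.7 km): east 4.7 sin 26° = 2.06, north 4.7 cos 26° = 4.22
Leg 2 (038°, 2.2 km): east 2.2 sin 38° = 1.35, north 2.2 cos 38° = 1.73
Net displacement: 3.41 east, 5.96 north. Direction back to start is (-3.41, -5.96): bearing = atan2(-3.41, -5.96) mod 360° = 209.82° ≈ 210°.

210°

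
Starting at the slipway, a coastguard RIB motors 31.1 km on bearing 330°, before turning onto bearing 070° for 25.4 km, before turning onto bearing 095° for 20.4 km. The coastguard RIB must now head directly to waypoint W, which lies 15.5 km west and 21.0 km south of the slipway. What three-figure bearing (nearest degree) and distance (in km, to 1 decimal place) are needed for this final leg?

Leg 1 (330°, 31.1 km): east 31.1 sin 330° = -15.55, north 31.1 cos 330° = 26.93
Leg 2 (070°, 25.4 km): east 25.4 sin 70° = 23.87, north 25.4 cos 70° = 8.69
Leg 3 (095°, 20.4 km): east 20.4 sin 95° = 20.32, north 20.4 cos 95° = -1.78
Current position: (28.64, 33.84). Target: (-15.5, -21.0). Remaining: Δeast = -44.14, Δnorth = -54.84.
Bearing = atan2(-44.14, -54.84) mod 360° = 218.83°; distance = √((-44.14)² + (-54.84)²) = 70.400 km.

219°, 70.4 km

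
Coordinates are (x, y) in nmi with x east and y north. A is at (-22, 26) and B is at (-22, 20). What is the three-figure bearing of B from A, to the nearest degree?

180°

Δeast = -22 − -22 = 0.00; Δnorth = 20 − 26 = -6.00.
Bearing = atan2(Δeast, Δnorth) mod 360° = 180.00° ≈ 180°.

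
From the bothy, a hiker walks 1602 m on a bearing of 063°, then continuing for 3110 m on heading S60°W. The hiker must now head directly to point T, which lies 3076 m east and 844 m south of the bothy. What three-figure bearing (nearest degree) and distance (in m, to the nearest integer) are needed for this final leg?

090°, 4342 m

Leg 1 (063°, 1602 m): east 1602 sin 63° = 1427.39, north 1602 cos 63° = 727.29
Leg 2 (S60°W, 3110 m): east 3110 sin 240° = -2693.34, north 3110 cos 240° = -1555.00
Current position: (-1265.95, -827.71). Target: (3076, -844). Remaining: Δeast = 4341.95, Δnorth = -16.29.
Bearing = atan2(4341.95, -16.29) mod 360° = 90.21°; distance = √((4341.95)² + (-16.29)²) = 4341.977 m.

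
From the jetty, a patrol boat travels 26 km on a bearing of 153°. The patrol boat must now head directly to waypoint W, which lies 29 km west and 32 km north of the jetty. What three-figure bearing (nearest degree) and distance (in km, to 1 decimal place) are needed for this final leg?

Leg 1 (153°, 26 km): east 26 sin 153° = 11.80, north 26 cos 153° = -23.17
Current position: (11.80, -23.17). Target: (-29, 32). Remaining: Δeast = -40.80, Δnorth = 55.17.
Bearing = atan2(-40.80, 55.17) mod 360° = 323.51°; distance = √((-40.80)² + (55.17)²) = 68.617 km.

324°, 68.6 km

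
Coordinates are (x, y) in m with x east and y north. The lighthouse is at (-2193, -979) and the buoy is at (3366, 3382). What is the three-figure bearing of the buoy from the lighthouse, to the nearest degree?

Δeast = 3366 − -2193 = 5559.00; Δnorth = 3382 − -979 = 4361.00.
Bearing = atan2(Δeast, Δnorth) mod 360° = 51.89° ≈ 052°.

052°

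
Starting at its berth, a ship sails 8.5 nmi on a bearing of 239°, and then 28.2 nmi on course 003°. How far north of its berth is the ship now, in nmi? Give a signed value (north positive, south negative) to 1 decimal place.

Leg 1 (239°, 8.5 nmi): east 8.5 sin 239° = -7.29, north 8.5 cos 239° = -4.38
Leg 2 (003°, 28.2 nmi): east 28.2 sin 3° = 1.48, north 28.2 cos 3° = 28.16
Net north component: 23.78 nmi.

23.8 nmi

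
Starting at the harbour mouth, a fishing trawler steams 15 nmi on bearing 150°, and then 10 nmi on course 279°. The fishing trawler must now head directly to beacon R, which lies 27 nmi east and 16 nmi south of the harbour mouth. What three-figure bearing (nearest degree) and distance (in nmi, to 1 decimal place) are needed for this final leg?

Leg 1 (150°, 15 nmi): east 15 sin 150° = 7.50, north 15 cos 150° = -12.99
Leg 2 (279°, 10 nmi): east 10 sin 279° = -9.88, north 10 cos 279° = 1.56
Current position: (-2.38, -11.43). Target: (27, -16). Remaining: Δeast = 29.38, Δnorth = -4.57.
Bearing = atan2(29.38, -4.57) mod 360° = 98.85°; distance = √((29.38)² + (-4.57)²) = 29.731 nmi.

099°, 29.7 nmi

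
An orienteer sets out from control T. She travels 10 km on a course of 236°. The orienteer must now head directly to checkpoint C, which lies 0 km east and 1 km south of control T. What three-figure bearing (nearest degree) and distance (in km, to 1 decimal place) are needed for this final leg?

061°, 9.5 km

Leg 1 (236°, 10 km): east 10 sin 236° = -8.29, north 10 cos 236° = -5.59
Current position: (-8.29, -5.59). Target: (0, -1). Remaining: Δeast = 8.29, Δnorth = 4.59.
Bearing = atan2(8.29, 4.59) mod 360° = 61.02°; distance = √((8.29)² + (4.59)²) = 9.477 km.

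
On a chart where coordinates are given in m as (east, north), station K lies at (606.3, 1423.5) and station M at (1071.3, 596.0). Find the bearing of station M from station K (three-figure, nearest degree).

Δeast = 1071.3 − 606.3 = 465.00; Δnorth = 596.0 − 1423.5 = -827.50.
Bearing = atan2(Δeast, Δnorth) mod 360° = 150.67° ≈ 151°.

151°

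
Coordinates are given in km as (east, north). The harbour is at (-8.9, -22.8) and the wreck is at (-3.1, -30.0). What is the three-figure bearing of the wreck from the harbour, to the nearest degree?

141°

Δeast = -3.1 − -8.9 = 5.80; Δnorth = -30.0 − -22.8 = -7.20.
Bearing = atan2(Δeast, Δnorth) mod 360° = 141.15° ≈ 141°.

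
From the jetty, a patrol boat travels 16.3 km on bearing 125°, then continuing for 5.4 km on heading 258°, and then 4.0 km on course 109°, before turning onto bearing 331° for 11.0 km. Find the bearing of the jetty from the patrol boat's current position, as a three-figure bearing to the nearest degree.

Leg 1 (125°, 16.3 km): east 16.3 sin 125° = 13.35, north 16.3 cos 125° = -9.35
Leg 2 (258°, 5.4 km): east 5.4 sin 258° = -5.28, north 5.4 cos 258° = -1.12
Leg 3 (109°, 4.0 km): east 4.0 sin 109° = 3.78, north 4.0 cos 109° = -1.30
Leg 4 (331°, 11.0 km): east 11.0 sin 331° = -5.33, north 11.0 cos 331° = 9.62
Net displacement: 6.52 east, -2.15 north. Direction back to start is (-6.52, 2.15): bearing = atan2(-6.52, 2.15) mod 360° = 288.28° ≈ 288°.

288°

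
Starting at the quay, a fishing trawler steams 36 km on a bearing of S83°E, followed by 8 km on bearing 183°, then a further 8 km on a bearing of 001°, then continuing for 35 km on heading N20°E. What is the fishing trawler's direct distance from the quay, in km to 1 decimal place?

55.3 km

Leg 1 (S83°E, 36 km): east 36 sin 97° = 35.73, north 36 cos 97° = -4.39
Leg 2 (183°, 8 km): east 8 sin 183° = -0.42, north 8 cos 183° = -7.99
Leg 3 (001°, 8 km): east 8 sin 1° = 0.14, north 8 cos 1° = 8.00
Leg 4 (N20°E, 35 km): east 35 sin 20° = 11.97, north 35 cos 20° = 32.89
Net: 47.42 east, 28.51 north. Distance = √((47.42)² + (28.51)²) = 55.334 km.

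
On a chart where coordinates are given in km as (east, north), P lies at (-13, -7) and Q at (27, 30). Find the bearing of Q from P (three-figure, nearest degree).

Δeast = 27 − -13 = 40.00; Δnorth = 30 − -7 = 37.00.
Bearing = atan2(Δeast, Δnorth) mod 360° = 47.23° ≈ 047°.

047°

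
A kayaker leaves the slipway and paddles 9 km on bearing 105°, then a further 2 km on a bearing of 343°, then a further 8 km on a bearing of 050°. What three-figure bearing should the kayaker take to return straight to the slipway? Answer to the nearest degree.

Leg 1 (105°, 9 km): east 9 sin 105° = 8.69, north 9 cos 105° = -2.33
Leg 2 (343°, 2 km): east 2 sin 343° = -0.58, north 2 cos 343° = 1.91
Leg 3 (050°, 8 km): east 8 sin 50° = 6.13, north 8 cos 50° = 5.14
Net displacement: 14.24 east, 4.73 north. Direction back to start is (-14.24, -4.73): bearing = atan2(-14.24, -4.73) mod 360° = 251.64° ≈ 252°.

252°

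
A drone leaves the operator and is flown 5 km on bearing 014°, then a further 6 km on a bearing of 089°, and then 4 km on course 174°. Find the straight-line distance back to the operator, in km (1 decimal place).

Leg 1 (014°, 5 km): east 5 sin 14° = 1.21, north 5 cos 14° = 4.85
Leg 2 (089°, 6 km): east 6 sin 89° = 6.00, north 6 cos 89° = 0.10
Leg 3 (174°, 4 km): east 4 sin 174° = 0.42, north 4 cos 174° = -3.98
Net: 7.63 east, 0.98 north. Distance = √((7.63)² + (0.98)²) = 7.689 km.

7.7 km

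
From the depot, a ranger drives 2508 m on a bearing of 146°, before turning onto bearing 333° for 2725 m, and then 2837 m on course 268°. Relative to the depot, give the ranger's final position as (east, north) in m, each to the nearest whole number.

Leg 1 (146°, 2508 m): east 2508 sin 146° = 1402.46, north 2508 cos 146° = -2079.23
Leg 2 (333°, 2725 m): east 2725 sin 333° = -1237.12, north 2725 cos 333° = 2427.99
Leg 3 (268°, 2837 m): east 2837 sin 268° = -2835.27, north 2837 cos 268° = -99.01
Summing: -2669.94 m east, 249.76 m north → (-2670, 250).

(-2670, 250)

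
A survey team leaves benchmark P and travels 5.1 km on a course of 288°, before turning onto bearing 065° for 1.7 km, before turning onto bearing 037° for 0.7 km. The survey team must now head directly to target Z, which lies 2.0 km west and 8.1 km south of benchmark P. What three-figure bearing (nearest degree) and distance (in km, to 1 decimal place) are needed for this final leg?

Leg 1 (288°, 5.1 km): east 5.1 sin 288° = -4.85, north 5.1 cos 288° = 1.58
Leg 2 (065°, 1.7 km): east 1.7 sin 65° = 1.54, north 1.7 cos 65° = 0.72
Leg 3 (037°, 0.7 km): east 0.7 sin 37° = 0.42, north 0.7 cos 37° = 0.56
Current position: (-2.89, 2.85). Target: (-2.0, -8.1). Remaining: Δeast = 0.89, Δnorth = -10.95.
Bearing = atan2(0.89, -10.95) mod 360° = 175.36°; distance = √((0.89)² + (-10.95)²) = 10.989 km.

175°, 11.0 km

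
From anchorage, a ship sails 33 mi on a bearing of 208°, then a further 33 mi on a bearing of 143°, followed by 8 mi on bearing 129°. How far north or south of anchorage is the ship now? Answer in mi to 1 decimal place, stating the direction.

60.5 mi south

Leg 1 (208°, 33 mi): east 33 sin 208° = -15.49, north 33 cos 208° = -29.14
Leg 2 (143°, 33 mi): east 33 sin 143° = 19.86, north 33 cos 143° = -26.35
Leg 3 (129°, 8 mi): east 8 sin 129° = 6.22, north 8 cos 129° = -5.03
Net north component: -60.53 mi.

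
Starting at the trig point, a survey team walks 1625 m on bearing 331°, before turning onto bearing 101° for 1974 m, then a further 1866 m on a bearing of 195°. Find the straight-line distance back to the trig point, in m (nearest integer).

1010 m

Leg 1 (331°, 1625 m): east 1625 sin 331° = -787.82, north 1625 cos 331° = 1421.26
Leg 2 (101°, 1974 m): east 1974 sin 101° = 1937.73, north 1974 cos 101° = -376.66
Leg 3 (195°, 1866 m): east 1866 sin 195° = -482.96, north 1866 cos 195° = -1802.42
Net: 666.96 east, -757.82 north. Distance = √((666.96)² + (-757.82)²) = 1009.516 m.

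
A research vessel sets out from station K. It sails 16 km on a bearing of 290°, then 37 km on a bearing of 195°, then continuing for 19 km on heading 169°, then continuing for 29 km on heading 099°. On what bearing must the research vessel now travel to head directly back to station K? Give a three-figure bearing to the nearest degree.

Leg 1 (290°, 16 km): east 16 sin 290° = -15.04, north 16 cos 290° = 5.47
Leg 2 (195°, 37 km): east 37 sin 195° = -9.58, north 37 cos 195° = -35.74
Leg 3 (169°, 19 km): east 19 sin 169° = 3.63, north 19 cos 169° = -18.65
Leg 4 (099°, 29 km): east 29 sin 99° = 28.64, north 29 cos 99° = -4.54
Net displacement: 7.66 east, -53.45 north. Direction back to start is (-7.66, 53.45): bearing = atan2(-7.66, 53.45) mod 360° = 351.85° ≈ 352°.

352°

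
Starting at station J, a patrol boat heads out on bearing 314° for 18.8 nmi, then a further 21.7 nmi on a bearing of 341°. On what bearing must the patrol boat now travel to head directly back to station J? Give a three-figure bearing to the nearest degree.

Leg 1 (314°, 18.8 nmi): east 18.8 sin 314° = -13.52, north 18.8 cos 314° = 13.06
Leg 2 (341°, 21.7 nmi): east 21.7 sin 341° = -7.06, north 21.7 cos 341° = 20.52
Net displacement: -20.59 east, 33.58 north. Direction back to start is (20.59, -33.58): bearing = atan2(20.59, -33.58) mod 360° = 148.48° ≈ 148°.

148°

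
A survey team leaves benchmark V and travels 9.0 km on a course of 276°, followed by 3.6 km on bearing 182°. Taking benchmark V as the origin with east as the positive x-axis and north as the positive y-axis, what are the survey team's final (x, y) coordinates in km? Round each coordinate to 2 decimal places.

Leg 1 (276°, 9.0 km): east 9.0 sin 276° = -8.95, north 9.0 cos 276° = 0.94
Leg 2 (182°, 3.6 km): east 3.6 sin 182° = -0.13, north 3.6 cos 182° = -3.60
Summing: -9.08 km east, -2.66 km north → (-9.08, -2.66).

(-9.08, -2.66)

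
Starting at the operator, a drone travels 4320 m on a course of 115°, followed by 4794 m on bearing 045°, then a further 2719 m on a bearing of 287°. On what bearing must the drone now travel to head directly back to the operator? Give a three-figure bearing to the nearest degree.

Leg 1 (115°, 4320 m): east 4320 sin 115° = 3915.25, north 4320 cos 115° = -1825.71
Leg 2 (045°, 4794 m): east 4794 sin 45° = 3389.87, north 4794 cos 45° = 3389.87
Leg 3 (287°, 2719 m): east 2719 sin 287° = -2600.19, north 2719 cos 287° = 794.96
Net displacement: 4704.93 east, 2359.12 north. Direction back to start is (-4704.93, -2359.12): bearing = atan2(-4704.93, -2359.12) mod 360° = 243.37° ≈ 243°.

243°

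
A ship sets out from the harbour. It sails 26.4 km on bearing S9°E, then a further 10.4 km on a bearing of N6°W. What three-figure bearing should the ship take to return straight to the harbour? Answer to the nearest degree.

349°

Leg 1 (S9°E, 26.4 km): east 26.4 sin 171° = 4.13, north 26.4 cos 171° = -26.07
Leg 2 (N6°W, 10.4 km): east 10.4 sin 354° = -1.09, north 10.4 cos 354° = 10.34
Net displacement: 3.04 east, -15.73 north. Direction back to start is (-3.04, 15.73): bearing = atan2(-3.04, 15.73) mod 360° = 349.05° ≈ 349°.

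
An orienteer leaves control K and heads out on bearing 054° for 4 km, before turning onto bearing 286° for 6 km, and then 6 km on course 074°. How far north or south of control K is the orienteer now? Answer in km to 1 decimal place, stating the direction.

Leg 1 (054°, 4 km): east 4 sin 54° = 3.24, north 4 cos 54° = 2.35
Leg 2 (286°, 6 km): east 6 sin 286° = -5.77, north 6 cos 286° = 1.65
Leg 3 (074°, 6 km): east 6 sin 74° = 5.77, north 6 cos 74° = 1.65
Net north component: 5.66 km.

5.7 km north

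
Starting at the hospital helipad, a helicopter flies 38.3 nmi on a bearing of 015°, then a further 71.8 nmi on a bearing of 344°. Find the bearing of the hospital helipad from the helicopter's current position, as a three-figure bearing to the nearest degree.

175°

Leg 1 (015°, 38.3 nmi): east 38.3 sin 15° = 9.91, north 38.3 cos 15° = 36.99
Leg 2 (344°, 71.8 nmi): east 71.8 sin 344° = -19.79, north 71.8 cos 344° = 69.02
Net displacement: -9.88 east, 106.01 north. Direction back to start is (9.88, -106.01): bearing = atan2(9.88, -106.01) mod 360° = 174.68° ≈ 175°.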